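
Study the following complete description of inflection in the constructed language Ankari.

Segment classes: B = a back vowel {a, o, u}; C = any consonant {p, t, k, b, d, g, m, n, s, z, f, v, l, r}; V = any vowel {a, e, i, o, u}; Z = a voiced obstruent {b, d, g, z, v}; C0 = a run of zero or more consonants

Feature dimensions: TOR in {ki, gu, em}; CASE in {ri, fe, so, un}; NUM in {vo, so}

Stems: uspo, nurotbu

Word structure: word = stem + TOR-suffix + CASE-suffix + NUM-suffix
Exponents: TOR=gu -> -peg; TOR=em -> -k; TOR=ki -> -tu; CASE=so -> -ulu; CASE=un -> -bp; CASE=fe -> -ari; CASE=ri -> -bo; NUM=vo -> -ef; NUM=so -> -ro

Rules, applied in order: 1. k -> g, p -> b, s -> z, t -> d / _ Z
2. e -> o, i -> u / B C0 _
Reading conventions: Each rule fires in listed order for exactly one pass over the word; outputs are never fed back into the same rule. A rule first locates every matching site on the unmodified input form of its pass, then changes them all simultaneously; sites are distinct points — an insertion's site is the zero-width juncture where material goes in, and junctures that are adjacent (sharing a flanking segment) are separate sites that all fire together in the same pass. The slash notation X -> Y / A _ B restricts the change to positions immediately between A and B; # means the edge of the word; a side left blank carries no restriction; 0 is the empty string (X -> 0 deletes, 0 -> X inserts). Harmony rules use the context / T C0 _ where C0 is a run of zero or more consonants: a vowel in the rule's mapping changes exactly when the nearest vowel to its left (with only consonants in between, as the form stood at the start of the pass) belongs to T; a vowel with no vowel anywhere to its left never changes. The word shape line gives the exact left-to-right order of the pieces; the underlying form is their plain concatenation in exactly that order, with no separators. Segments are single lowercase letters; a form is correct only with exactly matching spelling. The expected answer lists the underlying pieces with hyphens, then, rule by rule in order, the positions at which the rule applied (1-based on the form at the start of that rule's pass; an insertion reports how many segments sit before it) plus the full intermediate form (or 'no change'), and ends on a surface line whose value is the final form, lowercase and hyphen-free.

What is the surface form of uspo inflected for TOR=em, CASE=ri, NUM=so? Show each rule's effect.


underlying: uspo-k-bo-ro
1. k -> g, p -> b, s -> z, t -> d / _ Z: fires at position(s) 5: uspogboro
2. e -> o, i -> u / B C0 _: no change
surface: uspogboro


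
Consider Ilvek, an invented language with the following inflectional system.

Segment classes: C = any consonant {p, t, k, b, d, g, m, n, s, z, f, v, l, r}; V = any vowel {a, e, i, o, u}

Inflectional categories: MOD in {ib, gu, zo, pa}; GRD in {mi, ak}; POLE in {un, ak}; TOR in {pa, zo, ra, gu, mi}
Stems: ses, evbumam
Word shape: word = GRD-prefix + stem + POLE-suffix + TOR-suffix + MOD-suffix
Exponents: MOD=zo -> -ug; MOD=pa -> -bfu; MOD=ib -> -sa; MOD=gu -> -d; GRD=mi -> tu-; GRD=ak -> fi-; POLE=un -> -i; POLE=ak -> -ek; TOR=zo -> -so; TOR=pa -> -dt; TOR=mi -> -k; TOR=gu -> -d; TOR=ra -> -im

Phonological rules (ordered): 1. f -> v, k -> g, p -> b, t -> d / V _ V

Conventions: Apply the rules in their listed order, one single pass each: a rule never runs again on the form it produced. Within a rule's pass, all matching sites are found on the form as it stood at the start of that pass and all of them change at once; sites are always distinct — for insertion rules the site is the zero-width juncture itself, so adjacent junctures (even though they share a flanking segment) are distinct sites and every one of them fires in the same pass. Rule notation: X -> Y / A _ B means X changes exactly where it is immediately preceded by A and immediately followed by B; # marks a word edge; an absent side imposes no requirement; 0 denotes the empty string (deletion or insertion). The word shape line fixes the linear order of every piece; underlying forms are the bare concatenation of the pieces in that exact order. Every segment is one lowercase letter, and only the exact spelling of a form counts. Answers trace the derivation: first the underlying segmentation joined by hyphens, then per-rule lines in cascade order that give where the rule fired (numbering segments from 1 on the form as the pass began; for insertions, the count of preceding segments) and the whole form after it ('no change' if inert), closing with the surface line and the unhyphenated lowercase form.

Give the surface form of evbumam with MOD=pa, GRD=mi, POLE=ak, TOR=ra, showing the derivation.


underlying: tu-evbumam-ek-im-bfu
1. f -> v, k -> g, p -> b, t -> d / V _ V: fires at position(s) 11: tuevbumamegimbfu
surface: tuevbumamegimbfu


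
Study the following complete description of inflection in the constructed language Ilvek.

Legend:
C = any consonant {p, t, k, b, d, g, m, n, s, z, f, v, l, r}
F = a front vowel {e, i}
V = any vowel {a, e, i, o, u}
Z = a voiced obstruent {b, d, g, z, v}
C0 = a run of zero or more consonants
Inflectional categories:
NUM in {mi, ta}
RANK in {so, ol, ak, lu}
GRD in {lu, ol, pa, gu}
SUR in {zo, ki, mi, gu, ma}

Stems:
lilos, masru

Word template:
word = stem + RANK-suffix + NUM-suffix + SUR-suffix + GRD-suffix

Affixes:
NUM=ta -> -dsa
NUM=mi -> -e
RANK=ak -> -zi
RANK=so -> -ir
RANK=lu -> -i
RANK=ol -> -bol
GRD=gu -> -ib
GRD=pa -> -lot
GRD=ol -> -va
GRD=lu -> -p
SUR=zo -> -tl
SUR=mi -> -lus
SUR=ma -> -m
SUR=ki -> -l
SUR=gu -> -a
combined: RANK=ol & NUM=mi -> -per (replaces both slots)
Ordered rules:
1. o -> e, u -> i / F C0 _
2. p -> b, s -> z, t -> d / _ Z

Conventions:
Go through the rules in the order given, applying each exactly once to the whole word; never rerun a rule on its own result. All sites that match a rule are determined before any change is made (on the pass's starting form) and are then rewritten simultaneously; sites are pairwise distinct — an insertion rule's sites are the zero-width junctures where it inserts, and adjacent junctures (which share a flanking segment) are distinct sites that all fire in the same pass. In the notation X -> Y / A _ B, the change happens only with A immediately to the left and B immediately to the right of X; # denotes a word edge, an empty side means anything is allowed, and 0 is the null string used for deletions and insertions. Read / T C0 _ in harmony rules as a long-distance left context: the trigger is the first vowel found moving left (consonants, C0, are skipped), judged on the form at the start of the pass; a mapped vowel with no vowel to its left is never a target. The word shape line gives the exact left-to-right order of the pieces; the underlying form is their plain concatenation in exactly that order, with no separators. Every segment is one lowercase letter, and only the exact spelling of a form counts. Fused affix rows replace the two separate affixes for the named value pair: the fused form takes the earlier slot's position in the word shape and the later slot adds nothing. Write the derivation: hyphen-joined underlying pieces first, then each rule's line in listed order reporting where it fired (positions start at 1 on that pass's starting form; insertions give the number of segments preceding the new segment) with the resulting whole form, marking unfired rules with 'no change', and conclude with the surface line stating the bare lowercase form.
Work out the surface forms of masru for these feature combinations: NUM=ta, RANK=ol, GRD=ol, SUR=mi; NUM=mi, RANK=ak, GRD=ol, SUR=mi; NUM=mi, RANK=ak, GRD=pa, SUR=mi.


cell NUM=ta, RANK=ol, GRD=ol, SUR=mi:
underlying: masru-bol-dsa-lus-va
1. o -> e, u -> i / F C0 _: no change
2. p -> b, s -> z, t -> d / _ Z: fires at position(s) 14: masruboldsaluzva
surface: masruboldsaluzva

cell NUM=mi, RANK=ak, GRD=ol, SUR=mi:
underlying: masru-zi-e-lus-va
1. o -> e, u -> i / F C0 _: fires at position(s) 10: masruzielisva
2. p -> b, s -> z, t -> d / _ Z: fires at position(s) 11: masruzielizva
surface: masruzielizva

cell NUM=mi, RANK=ak, GRD=pa, SUR=mi:
underlying: masru-zi-e-lus-lot
1. o -> e, u -> i / F C0 _: fires at position(s) 10: masruzielislot
2. p -> b, s -> z, t -> d / _ Z: no change
surface: masruzielislot


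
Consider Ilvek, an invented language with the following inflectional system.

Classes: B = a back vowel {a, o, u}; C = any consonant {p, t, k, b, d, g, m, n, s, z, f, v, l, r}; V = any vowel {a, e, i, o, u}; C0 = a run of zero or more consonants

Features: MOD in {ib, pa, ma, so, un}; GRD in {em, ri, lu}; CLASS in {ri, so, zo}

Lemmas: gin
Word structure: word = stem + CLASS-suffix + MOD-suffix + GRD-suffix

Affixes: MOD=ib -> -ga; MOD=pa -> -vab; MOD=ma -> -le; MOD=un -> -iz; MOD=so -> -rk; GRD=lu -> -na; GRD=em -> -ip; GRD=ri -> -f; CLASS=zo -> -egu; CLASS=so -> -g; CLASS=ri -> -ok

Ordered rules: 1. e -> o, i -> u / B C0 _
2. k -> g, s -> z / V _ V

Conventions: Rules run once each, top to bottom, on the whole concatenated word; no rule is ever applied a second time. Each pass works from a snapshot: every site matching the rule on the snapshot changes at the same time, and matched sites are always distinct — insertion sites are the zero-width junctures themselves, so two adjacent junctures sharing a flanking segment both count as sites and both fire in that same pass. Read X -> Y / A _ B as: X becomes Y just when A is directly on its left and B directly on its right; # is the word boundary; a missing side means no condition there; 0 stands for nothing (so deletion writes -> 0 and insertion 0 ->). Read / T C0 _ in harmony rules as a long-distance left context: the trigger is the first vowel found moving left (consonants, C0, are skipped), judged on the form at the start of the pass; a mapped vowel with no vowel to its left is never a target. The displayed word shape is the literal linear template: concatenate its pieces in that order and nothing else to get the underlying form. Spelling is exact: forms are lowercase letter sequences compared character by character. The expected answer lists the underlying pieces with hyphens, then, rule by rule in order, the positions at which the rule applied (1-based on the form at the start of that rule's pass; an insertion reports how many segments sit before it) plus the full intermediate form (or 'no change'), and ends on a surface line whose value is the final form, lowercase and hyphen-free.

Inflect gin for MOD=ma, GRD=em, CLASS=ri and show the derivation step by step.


underlying: gin-ok-le-ip
1. e -> o, i -> u / B C0 _: fires at position(s) 7: ginokloip
2. k -> g, s -> z / V _ V: no change
surface: ginokloip


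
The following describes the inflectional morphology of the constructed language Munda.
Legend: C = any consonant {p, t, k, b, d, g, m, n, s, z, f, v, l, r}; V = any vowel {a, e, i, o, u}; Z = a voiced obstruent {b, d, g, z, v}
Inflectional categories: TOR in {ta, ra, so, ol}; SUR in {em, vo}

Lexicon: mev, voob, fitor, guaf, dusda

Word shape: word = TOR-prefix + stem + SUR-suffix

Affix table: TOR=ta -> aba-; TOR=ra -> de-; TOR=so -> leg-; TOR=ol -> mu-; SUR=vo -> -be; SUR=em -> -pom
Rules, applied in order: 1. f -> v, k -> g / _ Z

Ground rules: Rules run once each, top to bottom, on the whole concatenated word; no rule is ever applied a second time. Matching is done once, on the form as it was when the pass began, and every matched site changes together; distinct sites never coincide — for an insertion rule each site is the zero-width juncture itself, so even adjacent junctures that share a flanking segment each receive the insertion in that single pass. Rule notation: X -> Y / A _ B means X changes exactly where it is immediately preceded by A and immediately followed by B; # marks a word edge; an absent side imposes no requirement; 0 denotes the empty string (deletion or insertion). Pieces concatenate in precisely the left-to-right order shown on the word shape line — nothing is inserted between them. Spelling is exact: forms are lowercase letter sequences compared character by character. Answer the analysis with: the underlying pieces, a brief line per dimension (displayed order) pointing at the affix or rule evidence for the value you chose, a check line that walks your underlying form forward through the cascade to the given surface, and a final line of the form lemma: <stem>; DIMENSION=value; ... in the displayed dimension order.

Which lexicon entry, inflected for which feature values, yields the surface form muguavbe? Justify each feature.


underlying: mu-guaf-be
TOR=ol - signalled by the affix mu-
SUR=vo - signalled by the affix -be
check: muguafbe -> muguavbe
lemma: guaf; TOR=ol; SUR=vo


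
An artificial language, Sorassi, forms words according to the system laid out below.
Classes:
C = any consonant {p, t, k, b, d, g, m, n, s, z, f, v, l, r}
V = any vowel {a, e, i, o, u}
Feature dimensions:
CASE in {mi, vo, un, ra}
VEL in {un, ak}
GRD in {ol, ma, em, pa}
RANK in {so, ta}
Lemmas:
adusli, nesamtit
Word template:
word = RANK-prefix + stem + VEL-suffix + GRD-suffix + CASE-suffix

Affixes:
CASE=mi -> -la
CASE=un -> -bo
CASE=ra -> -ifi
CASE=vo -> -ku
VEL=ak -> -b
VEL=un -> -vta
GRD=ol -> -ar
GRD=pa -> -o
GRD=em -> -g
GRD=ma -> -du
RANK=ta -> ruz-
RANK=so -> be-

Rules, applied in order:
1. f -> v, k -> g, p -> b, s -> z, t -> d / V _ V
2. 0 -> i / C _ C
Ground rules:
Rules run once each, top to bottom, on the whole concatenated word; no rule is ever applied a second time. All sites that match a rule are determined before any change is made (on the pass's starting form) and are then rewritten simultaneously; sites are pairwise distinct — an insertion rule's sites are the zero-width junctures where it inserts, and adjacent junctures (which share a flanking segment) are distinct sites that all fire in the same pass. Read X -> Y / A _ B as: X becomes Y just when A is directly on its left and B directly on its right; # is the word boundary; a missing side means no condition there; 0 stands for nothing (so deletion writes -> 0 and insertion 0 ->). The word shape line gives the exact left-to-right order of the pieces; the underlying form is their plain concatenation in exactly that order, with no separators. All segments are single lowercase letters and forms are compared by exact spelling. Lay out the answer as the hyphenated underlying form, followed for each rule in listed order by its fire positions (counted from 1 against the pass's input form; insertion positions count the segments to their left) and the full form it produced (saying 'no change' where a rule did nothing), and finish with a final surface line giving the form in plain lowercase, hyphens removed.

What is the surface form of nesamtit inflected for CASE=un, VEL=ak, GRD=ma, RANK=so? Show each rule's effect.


underlying: be-nesamtit-b-du-bo
1. f -> v, k -> g, p -> b, s -> z, t -> d / V _ V: fires at position(s) 5: benezamtitbdubo
2. 0 -> i / C _ C: inserts after position(s) 7, 10, 11: benezamititibidubo
surface: benezamititibidubo


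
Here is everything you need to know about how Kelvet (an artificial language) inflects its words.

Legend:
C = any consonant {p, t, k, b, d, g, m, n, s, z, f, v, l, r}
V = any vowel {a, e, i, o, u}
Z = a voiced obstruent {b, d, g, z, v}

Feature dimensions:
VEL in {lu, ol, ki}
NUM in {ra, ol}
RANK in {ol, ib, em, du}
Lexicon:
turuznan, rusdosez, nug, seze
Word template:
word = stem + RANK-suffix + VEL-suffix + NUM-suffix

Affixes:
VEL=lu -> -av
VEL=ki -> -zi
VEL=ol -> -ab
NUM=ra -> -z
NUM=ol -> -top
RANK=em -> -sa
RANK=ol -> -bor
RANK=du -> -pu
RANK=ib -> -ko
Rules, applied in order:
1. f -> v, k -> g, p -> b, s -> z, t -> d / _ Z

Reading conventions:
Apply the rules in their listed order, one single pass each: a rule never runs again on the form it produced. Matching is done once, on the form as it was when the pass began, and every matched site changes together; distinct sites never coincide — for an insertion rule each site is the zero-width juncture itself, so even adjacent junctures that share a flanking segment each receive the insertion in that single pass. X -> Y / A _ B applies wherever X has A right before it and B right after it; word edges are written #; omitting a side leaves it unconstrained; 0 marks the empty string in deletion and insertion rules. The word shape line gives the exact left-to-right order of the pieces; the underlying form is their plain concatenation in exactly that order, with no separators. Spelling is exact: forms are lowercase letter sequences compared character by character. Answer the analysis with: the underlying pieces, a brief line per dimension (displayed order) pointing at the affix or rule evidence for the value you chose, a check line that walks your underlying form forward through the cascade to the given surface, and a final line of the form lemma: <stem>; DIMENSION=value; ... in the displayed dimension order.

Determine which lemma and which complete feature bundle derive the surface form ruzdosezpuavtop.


underlying: rusdosez-pu-av-top
VEL=lu - signalled by the affix -av
NUM=ol - signalled by the affix -top
RANK=du - signalled by the affix -pu
check: rusdosezpuavtop -> ruzdosezpuavtop
lemma: rusdosez; VEL=lu; NUM=ol; RANK=du


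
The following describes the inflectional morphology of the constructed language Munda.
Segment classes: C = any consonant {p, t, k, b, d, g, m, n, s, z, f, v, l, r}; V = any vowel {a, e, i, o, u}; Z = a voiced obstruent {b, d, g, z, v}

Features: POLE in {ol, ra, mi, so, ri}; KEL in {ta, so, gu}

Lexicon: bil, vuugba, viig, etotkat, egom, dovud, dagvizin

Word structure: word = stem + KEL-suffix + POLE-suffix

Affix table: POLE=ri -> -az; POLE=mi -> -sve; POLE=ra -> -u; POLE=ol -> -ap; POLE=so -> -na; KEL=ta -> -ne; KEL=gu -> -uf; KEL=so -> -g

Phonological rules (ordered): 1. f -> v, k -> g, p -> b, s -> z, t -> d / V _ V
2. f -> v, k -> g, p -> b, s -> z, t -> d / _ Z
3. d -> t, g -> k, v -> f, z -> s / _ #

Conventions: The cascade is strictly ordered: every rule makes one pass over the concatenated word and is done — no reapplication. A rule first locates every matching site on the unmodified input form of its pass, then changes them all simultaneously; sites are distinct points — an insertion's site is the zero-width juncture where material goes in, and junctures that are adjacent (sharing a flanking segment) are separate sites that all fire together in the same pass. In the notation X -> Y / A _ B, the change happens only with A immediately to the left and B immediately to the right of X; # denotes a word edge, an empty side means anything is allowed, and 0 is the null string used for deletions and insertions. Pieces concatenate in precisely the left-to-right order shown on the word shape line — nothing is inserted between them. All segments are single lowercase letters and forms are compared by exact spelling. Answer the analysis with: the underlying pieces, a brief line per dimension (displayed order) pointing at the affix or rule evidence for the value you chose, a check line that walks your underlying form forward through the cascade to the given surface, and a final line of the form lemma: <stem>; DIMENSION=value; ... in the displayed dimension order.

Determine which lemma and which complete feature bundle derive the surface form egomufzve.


underlying: egom-uf-sve
POLE=mi - signalled by the affix -sve
KEL=gu - signalled by the affix -uf
check: egomufsve -> egomufsve -> egomufzve -> egomufzve
lemma: egom; POLE=mi; KEL=gu


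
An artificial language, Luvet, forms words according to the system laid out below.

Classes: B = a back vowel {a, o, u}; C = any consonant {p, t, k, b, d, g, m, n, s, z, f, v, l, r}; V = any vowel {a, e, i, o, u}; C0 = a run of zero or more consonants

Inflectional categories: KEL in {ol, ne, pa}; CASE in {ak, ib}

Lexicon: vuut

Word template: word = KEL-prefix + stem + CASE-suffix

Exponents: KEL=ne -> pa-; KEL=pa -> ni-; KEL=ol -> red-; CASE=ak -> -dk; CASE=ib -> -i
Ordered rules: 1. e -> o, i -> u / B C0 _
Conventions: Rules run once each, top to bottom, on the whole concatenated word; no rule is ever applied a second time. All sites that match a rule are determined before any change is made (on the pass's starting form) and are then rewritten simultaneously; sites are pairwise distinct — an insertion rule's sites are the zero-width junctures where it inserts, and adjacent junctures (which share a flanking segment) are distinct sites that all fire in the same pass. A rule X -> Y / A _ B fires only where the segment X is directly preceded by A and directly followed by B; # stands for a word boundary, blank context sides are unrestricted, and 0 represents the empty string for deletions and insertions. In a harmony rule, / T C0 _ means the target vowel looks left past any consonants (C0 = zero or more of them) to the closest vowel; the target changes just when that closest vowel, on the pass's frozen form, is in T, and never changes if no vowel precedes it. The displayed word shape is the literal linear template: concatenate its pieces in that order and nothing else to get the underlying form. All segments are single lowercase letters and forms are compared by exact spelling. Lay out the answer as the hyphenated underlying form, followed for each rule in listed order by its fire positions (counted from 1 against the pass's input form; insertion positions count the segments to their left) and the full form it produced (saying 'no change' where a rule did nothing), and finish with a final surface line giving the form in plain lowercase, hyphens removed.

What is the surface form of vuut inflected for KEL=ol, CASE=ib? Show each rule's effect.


underlying: red-vuut-i
1. e -> o, i -> u / B C0 _: fires at position(s) 8: redvuutu
surface: redvuutu


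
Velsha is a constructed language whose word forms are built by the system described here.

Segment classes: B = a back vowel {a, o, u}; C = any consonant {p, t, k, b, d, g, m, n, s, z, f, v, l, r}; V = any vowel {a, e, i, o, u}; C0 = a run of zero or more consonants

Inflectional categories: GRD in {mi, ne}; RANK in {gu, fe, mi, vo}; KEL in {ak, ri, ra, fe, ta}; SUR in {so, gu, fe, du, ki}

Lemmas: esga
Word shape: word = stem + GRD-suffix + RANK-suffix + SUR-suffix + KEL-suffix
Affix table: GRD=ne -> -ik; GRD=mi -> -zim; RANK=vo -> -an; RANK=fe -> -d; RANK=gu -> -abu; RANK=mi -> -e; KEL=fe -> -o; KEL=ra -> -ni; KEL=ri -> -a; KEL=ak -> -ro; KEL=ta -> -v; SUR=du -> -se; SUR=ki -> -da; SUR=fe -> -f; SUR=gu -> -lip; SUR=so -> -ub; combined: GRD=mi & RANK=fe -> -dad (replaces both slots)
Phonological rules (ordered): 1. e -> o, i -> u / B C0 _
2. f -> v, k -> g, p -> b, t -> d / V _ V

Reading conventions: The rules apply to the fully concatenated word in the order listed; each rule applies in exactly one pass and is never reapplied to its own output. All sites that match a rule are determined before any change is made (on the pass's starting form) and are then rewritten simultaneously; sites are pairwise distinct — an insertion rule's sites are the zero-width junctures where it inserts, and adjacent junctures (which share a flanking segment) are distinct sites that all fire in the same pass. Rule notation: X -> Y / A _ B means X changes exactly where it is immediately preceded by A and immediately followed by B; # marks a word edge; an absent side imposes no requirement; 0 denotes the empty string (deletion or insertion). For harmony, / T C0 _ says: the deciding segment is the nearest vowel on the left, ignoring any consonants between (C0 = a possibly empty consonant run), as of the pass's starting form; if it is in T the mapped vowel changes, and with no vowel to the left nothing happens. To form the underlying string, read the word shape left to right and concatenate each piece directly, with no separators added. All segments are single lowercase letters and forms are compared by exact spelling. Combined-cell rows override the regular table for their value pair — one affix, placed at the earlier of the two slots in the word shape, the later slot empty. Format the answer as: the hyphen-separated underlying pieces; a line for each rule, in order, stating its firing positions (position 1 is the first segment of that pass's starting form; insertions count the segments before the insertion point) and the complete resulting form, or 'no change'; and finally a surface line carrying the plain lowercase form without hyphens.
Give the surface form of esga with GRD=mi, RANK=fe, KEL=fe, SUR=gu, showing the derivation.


underlying: esga-dad-lip-o
1. e -> o, i -> u / B C0 _: fires at position(s) 9: esgadadlupo
2. f -> v, k -> g, p -> b, t -> d / V _ V: fires at position(s) 10: esgadadlubo
surface: esgadadlubo


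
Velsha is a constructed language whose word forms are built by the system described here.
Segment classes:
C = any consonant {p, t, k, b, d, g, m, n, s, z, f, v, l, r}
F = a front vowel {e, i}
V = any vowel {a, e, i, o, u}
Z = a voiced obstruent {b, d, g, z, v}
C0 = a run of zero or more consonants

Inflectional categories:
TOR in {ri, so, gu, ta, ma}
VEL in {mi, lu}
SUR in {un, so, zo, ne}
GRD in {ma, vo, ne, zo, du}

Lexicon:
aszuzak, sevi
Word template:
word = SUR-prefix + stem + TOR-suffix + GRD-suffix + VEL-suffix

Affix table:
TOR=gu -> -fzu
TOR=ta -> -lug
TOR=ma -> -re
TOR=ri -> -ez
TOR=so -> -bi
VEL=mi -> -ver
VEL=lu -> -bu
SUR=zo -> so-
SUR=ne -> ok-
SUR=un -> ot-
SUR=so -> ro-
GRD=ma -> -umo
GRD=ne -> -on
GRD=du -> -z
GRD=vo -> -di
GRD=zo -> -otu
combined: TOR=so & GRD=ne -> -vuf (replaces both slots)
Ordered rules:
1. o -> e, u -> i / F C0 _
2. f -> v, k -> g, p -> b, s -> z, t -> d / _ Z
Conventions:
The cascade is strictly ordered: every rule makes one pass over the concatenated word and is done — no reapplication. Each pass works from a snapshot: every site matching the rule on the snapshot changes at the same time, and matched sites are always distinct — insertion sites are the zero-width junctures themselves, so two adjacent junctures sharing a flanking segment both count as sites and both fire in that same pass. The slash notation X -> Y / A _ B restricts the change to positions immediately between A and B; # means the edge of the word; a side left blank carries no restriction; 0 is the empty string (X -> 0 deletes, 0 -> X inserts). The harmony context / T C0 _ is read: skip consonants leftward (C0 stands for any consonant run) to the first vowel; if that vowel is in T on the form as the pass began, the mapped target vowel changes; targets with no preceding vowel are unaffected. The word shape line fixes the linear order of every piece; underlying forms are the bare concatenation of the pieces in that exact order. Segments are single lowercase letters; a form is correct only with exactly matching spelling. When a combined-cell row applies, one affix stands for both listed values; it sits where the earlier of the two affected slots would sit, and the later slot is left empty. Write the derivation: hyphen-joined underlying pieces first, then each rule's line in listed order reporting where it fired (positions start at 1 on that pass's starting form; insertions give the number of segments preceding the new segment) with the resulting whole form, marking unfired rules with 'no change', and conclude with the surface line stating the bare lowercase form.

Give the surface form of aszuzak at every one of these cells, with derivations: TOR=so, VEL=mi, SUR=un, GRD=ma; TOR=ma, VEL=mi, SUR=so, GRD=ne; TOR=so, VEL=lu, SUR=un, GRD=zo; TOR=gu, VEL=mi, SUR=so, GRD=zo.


cell TOR=so, VEL=mi, SUR=un, GRD=ma:
underlying: ot-aszuzak-bi-umo-ver
1. o -> e, u -> i / F C0 _: fires at position(s) 12: otaszuzakbiimover
2. f -> v, k -> g, p -> b, s -> z, t -> d / _ Z: fires at position(s) 4, 9: otazzuzagbiimover
surface: otazzuzagbiimover

cell TOR=ma, VEL=mi, SUR=so, GRD=ne:
underlying: ro-aszuzak-re-on-ver
1. o -> e, u -> i / F C0 _: fires at position(s) 12: roaszuzakreenver
2. f -> v, k -> g, p -> b, s -> z, t -> d / _ Z: fires at position(s) 4: roazzuzakreenver
surface: roazzuzakreenver

cell TOR=so, VEL=lu, SUR=un, GRD=zo:
underlying: ot-aszuzak-bi-otu-bu
1. o -> e, u -> i / F C0 _: fires at position(s) 12: otaszuzakbietubu
2. f -> v, k -> g, p -> b, s -> z, t -> d / _ Z: fires at position(s) 4, 9: otazzuzagbietubu
surface: otazzuzagbietubu

cell TOR=gu, VEL=mi, SUR=so, GRD=zo:
underlying: ro-aszuzak-fzu-otu-ver
1. o -> e, u -> i / F C0 _: no change
2. f -> v, k -> g, p -> b, s -> z, t -> d / _ Z: fires at position(s) 4, 10: roazzuzakvzuotuver
surface: roazzuzakvzuotuver


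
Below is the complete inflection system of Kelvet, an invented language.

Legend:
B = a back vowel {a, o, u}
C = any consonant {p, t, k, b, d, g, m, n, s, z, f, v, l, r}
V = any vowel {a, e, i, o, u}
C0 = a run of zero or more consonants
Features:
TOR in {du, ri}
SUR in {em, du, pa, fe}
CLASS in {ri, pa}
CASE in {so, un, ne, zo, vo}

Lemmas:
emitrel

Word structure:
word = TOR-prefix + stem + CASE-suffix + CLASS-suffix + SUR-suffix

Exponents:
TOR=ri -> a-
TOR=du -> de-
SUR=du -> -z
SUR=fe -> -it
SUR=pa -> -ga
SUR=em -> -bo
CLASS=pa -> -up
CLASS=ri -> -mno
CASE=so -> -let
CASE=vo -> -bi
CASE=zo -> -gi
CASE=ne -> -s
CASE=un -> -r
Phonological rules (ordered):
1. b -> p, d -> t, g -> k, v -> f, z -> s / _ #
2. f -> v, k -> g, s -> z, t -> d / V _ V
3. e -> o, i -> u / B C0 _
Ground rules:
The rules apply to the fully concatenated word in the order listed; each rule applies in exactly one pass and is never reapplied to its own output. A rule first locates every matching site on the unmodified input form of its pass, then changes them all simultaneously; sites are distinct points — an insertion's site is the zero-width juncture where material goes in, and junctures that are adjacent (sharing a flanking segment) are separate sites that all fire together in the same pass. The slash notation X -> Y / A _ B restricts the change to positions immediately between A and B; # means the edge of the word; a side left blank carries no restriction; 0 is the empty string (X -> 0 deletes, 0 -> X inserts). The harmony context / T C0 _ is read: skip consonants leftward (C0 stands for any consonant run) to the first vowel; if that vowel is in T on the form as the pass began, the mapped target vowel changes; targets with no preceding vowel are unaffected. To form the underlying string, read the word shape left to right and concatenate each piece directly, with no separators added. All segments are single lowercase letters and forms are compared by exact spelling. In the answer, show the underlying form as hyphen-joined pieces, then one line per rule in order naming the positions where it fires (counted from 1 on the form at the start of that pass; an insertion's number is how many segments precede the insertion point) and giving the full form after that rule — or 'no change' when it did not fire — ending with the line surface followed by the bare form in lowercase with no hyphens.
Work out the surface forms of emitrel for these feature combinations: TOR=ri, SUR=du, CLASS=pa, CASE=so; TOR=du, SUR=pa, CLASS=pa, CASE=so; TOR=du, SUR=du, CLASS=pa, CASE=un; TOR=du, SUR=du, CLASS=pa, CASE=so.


cell TOR=ri, SUR=du, CLASS=pa, CASE=so:
underlying: a-emitrel-let-up-z
1. b -> p, d -> t, g -> k, v -> f, z -> s / _ #: fires at position(s) 14: aemitrelletups
2. f -> v, k -> g, s -> z, t -> d / V _ V: fires at position(s) 11: aemitrelledups
3. e -> o, i -> u / B C0 _: fires at position(s) 2: aomitrelledups
surface: aomitrelledups

cell TOR=du, SUR=pa, CLASS=pa, CASE=so:
underlying: de-emitrel-let-up-ga
1. b -> p, d -> t, g -> k, v -> f, z -> s / _ #: no change
2. f -> v, k -> g, s -> z, t -> d / V _ V: fires at position(s) 12: deemitrelledupga
3. e -> o, i -> u / B C0 _: no change
surface: deemitrelledupga

cell TOR=du, SUR=du, CLASS=pa, CASE=un:
underlying: de-emitrel-r-up-z
1. b -> p, d -> t, g -> k, v -> f, z -> s / _ #: fires at position(s) 13: deemitrelrups
2. f -> v, k -> g, s -> z, t -> d / V _ V: no change
3. e -> o, i -> u / B C0 _: no change
surface: deemitrelrups

cell TOR=du, SUR=du, CLASS=pa, CASE=so:
underlying: de-emitrel-let-up-z
1. b -> p, d -> t, g -> k, v -> f, z -> s / _ #: fires at position(s) 15: deemitrelletups
2. f -> v, k -> g, s -> z, t -> d / V _ V: fires at position(s) 12: deemitrelledups
3. e -> o, i -> u / B C0 _: no change
surface: deemitrelledups


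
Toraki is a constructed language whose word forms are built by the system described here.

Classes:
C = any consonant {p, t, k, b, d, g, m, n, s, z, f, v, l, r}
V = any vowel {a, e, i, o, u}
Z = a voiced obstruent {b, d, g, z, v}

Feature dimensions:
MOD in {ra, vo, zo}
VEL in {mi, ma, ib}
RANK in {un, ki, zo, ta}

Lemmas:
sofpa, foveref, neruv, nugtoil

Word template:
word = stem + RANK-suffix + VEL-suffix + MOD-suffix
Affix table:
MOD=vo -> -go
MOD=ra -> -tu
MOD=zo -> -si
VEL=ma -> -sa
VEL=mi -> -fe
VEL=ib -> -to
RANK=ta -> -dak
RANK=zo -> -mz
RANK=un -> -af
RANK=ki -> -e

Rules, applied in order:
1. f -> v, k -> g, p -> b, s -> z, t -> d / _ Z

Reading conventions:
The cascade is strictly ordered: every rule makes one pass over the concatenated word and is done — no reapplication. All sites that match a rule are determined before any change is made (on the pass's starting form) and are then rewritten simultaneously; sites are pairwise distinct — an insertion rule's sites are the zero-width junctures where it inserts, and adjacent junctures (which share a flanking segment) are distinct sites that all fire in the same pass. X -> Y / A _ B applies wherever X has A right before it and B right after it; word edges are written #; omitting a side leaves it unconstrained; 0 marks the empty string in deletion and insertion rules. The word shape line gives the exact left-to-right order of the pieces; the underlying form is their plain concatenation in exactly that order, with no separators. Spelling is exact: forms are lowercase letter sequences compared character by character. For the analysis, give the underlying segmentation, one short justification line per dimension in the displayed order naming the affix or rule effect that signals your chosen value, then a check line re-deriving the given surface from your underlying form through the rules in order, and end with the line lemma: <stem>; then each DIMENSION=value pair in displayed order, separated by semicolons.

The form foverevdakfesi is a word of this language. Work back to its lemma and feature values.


underlying: foveref-dak-fe-si
MOD=zo - signalled by the affix -si
VEL=mi - signalled by the affix -fe
RANK=ta - signalled by the affix -dak
check: foverefdakfesi -> foverevdakfesi
lemma: foveref; MOD=zo; VEL=mi; RANK=ta


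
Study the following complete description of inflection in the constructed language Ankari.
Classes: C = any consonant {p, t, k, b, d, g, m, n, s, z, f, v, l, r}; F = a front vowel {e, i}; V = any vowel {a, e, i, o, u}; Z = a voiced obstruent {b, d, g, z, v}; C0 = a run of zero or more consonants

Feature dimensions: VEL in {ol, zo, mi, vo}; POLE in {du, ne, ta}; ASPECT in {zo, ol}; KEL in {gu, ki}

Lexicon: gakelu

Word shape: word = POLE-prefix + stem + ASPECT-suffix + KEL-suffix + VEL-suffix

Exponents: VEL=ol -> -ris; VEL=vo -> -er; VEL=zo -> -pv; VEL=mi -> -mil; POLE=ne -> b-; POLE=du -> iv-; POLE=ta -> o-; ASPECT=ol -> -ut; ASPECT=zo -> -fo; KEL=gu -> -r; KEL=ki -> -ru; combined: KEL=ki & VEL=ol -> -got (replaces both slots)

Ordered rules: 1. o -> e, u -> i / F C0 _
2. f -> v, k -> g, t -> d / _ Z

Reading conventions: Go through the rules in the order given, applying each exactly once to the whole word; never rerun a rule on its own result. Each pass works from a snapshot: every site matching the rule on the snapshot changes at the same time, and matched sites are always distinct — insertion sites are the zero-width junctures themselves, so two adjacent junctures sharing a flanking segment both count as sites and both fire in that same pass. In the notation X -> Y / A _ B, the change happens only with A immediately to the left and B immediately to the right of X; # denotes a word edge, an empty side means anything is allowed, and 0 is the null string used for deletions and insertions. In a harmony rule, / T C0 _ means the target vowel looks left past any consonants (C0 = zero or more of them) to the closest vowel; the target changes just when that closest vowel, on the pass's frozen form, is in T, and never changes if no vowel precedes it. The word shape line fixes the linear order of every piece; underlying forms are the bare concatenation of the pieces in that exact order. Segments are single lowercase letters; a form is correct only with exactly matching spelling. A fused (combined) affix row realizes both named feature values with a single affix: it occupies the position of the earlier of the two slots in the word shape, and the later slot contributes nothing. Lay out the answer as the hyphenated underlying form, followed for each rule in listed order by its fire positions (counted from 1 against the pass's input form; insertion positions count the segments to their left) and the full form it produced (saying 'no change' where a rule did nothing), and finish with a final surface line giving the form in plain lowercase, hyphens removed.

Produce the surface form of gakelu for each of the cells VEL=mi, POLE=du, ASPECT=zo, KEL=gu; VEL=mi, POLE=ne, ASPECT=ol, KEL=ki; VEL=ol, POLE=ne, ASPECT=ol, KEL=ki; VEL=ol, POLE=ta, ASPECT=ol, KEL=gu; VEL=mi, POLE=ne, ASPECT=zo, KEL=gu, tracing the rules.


cell VEL=mi, POLE=du, ASPECT=zo, KEL=gu:
underlying: iv-gakelu-fo-r-mil
1. o -> e, u -> i / F C0 _: fires at position(s) 8: ivgakeliformil
2. f -> v, k -> g, t -> d / _ Z: no change
surface: ivgakeliformil

cell VEL=mi, POLE=ne, ASPECT=ol, KEL=ki:
underlying: b-gakelu-ut-ru-mil
1. o -> e, u -> i / F C0 _: fires at position(s) 7: bgakeliutrumil
2. f -> v, k -> g, t -> d / _ Z: no change
surface: bgakeliutrumil

cell VEL=ol, POLE=ne, ASPECT=ol, KEL=ki:
underlying: b-gakelu-ut-got
1. o -> e, u -> i / F C0 _: fires at position(s) 7: bgakeliutgot
2. f -> v, k -> g, t -> d / _ Z: fires at position(s) 9: bgakeliudgot
surface: bgakeliudgot

cell VEL=ol, POLE=ta, ASPECT=ol, KEL=gu:
underlying: o-gakelu-ut-r-ris
1. o -> e, u -> i / F C0 _: fires at position(s) 7: ogakeliutrris
2. f -> v, k -> g, t -> d / _ Z: no change
surface: ogakeliutrris

cell VEL=mi, POLE=ne, ASPECT=zo, KEL=gu:
underlying: b-gakelu-fo-r-mil
1. o -> e, u -> i / F C0 _: fires at position(s) 7: bgakeliformil
2. f -> v, k -> g, t -> d / _ Z: no change
surface: bgakeliformil


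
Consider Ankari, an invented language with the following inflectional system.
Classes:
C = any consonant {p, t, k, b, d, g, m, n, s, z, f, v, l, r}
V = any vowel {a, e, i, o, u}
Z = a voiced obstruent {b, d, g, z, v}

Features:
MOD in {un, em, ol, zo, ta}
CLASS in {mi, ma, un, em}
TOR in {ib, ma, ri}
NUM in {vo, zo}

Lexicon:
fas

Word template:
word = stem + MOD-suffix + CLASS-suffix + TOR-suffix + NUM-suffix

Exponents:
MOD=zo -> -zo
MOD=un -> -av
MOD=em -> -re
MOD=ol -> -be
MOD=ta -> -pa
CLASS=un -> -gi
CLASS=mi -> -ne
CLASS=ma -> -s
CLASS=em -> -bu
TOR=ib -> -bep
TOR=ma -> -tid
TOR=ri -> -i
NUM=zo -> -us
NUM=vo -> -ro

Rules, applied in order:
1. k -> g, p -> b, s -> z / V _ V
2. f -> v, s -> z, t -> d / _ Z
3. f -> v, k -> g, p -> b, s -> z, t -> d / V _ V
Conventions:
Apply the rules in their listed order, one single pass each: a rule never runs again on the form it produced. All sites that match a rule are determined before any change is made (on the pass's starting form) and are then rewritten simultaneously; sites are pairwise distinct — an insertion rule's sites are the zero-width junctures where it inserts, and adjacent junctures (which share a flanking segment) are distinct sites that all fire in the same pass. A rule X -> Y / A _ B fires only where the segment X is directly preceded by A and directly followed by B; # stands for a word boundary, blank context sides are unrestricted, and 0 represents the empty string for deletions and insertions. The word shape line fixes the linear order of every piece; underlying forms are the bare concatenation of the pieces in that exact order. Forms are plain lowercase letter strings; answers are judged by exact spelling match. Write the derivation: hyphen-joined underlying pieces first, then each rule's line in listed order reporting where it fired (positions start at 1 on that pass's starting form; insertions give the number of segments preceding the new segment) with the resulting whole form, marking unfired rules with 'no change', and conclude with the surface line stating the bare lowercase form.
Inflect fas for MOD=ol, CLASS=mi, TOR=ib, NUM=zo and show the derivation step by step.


underlying: fas-be-ne-bep-us
1. k -> g, p -> b, s -> z / V _ V: fires at position(s) 10: fasbenebebus
2. f -> v, s -> z, t -> d / _ Z: fires at position(s) 3: fazbenebebus
3. f -> v, k -> g, p -> b, s -> z, t -> d / V _ V: no change
surface: fazbenebebus
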